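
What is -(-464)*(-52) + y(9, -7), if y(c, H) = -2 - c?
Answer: -24139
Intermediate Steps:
-(-464)*(-52) + y(9, -7) = -(-464)*(-52) + (-2 - 1*9) = -116*208 + (-2 - 9) = -24128 - 11 = -24139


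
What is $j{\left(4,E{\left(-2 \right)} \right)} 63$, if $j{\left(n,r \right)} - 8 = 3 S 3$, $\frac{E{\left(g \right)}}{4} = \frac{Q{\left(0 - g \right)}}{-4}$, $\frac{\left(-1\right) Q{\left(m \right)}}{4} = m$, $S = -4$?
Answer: $-1764$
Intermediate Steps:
$Q{\left(m \right)} = - 4 m$
$E{\left(g \right)} = - 4 g$ ($E{\left(g \right)} = 4 \frac{\left(-4\right) \left(0 - g\right)}{-4} = 4 - 4 \left(- g\right) \left(- \frac{1}{4}\right) = 4 \cdot 4 g \left(- \frac{1}{4}\right) = 4 \left(- g\right) = - 4 g$)
$j{\left(n,r \right)} = -28$ ($j{\left(n,r \right)} = 8 + 3 \left(-4\right) 3 = 8 - 36 = -28$)
$j{\left(4,E{\left(-2 \right)} \right)} 63 = \left(-28\right) 63 = -1764$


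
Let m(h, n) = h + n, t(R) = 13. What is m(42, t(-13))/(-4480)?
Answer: -11/896 ≈ -0.012277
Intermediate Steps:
m(42, t(-13))/(-4480) = (42 + 13)/(-4480) = 55*(-1/4480) = -11/896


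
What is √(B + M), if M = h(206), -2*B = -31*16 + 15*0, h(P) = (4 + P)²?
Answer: 2*√11087 ≈ 210.59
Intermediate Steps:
B = 248 (B = -(-31*16 + 15*0)/2 = -(-496 + 0)/2 = -½*(-496) = 248)
M = 44100 (M = (4 + 206)² = 210² = 44100)
√(B + M) = √(248 + 44100) = √44348 = 2*√11087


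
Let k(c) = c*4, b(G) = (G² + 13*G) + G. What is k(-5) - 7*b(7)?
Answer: -1049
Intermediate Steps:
b(G) = G² + 14*G
k(c) = 4*c
k(-5) - 7*b(7) = 4*(-5) - 49*(14 + 7) = -20 - 49*21 = -20 - 7*147 = -20 - 1029 = -1049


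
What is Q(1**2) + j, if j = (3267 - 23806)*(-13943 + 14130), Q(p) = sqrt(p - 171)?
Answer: -3840793 + I*sqrt(170) ≈ -3.8408e+6 + 13.038*I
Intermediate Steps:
Q(p) = sqrt(-171 + p)
j = -3840793 (j = -20539*187 = -3840793)
Q(1**2) + j = sqrt(-171 + 1**2) - 3840793 = sqrt(-171 + 1) - 3840793 = sqrt(-170) - 3840793 = I*sqrt(170) - 3840793 = -3840793 + I*sqrt(170)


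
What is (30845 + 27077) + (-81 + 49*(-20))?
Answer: 56861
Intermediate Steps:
(30845 + 27077) + (-81 + 49*(-20)) = 57922 + (-81 - 980) = 57922 - 1061 = 56861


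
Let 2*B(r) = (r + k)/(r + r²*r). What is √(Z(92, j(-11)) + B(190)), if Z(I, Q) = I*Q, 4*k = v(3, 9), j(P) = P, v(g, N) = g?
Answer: I*√190452274605511815/13718380 ≈ 31.812*I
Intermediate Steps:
k = ¾ (k = (¼)*3 = ¾ ≈ 0.75000)
B(r) = (¾ + r)/(2*(r + r³)) (B(r) = ((r + ¾)/(r + r²*r))/2 = ((¾ + r)/(r + r³))/2 = (¾ + r)/(2*(r + r³)))
√(Z(92, j(-11)) + B(190)) = √(92*(-11) + (⅛)*(3 + 4*190)/(190*(1 + 190²))) = √(-1012 + (⅛)*(1/190)*(3 + 760)/(1 + 36100)) = √(-1012 + (⅛)*(1/190)*763/36101) = √(-1012 + (⅛)*(1/190)*(1/36101)*763) = √(-1012 + 763/54873520) = √(-55532001477/54873520) = I*√190452274605511815/13718380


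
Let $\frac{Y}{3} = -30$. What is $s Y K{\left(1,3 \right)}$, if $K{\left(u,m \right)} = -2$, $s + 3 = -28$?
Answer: $-5580$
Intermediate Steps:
$s = -31$ ($s = -3 - 28 = -31$)
$Y = -90$ ($Y = 3 \left(-30\right) = -90$)
$s Y K{\left(1,3 \right)} = \left(-31\right) \left(-90\right) \left(-2\right) = 2790 \left(-2\right) = -5580$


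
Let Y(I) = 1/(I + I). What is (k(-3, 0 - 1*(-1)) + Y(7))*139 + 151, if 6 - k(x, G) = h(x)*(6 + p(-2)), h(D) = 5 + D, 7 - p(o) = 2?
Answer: -28883/14 ≈ -2063.1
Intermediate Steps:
p(o) = 5 (p(o) = 7 - 1*2 = 7 - 2 = 5)
Y(I) = 1/(2*I)
k(x, G) = -49 - 11*x (k(x, G) = 6 - (5 + x)*(6 + 5) = 6 - (5 + x)*11 = 6 - (55 + 11*x) = 6 + (-55 - 11*x) = -49 - 11*x)
(k(-3, 0 - 1*(-1)) + Y(7))*139 + 151 = ((-49 - 11*(-3)) + (½)/7)*139 + 151 = ((-49 + 33) + (½)*(⅐))*139 + 151 = (-16 + 1/14)*139 + 151 = -223/14*139 + 151 = -30997/14 + 151 = -28883/14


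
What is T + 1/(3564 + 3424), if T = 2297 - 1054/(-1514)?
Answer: 12154620485/5289916 ≈ 2297.7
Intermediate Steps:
T = 1739356/757 (T = 2297 - 1054*(-1)/1514 = 2297 - 1*(-527/757) = 2297 + 527/757 = 1739356/757 ≈ 2297.7)
T + 1/(3564 + 3424) = 1739356/757 + 1/(3564 + 3424) = 1739356/757 + 1/6988 = 12154620485/5289916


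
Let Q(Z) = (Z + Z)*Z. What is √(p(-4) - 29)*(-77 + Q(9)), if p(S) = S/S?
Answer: 170*I*√7 ≈ 449.78*I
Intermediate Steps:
p(S) = 1
Q(Z) = 2*Z² (Q(Z) = (2*Z)*Z = 2*Z²)
√(p(-4) - 29)*(-77 + Q(9)) = √(1 - 29)*(-77 + 2*9²) = √(-28)*(-77 + 2*81) = (2*I*√7)*(-77 + 162) = (2*I*√7)*85 = 170*I*√7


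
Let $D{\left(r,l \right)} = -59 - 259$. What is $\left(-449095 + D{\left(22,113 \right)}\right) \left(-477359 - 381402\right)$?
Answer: $385938357293$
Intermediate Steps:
$D{\left(r,l \right)} = -318$ ($D{\left(r,l \right)} = -59 - 259 = -318$)
$\left(-449095 + D{\left(22,113 \right)}\right) \left(-477359 - 381402\right) = \left(-449095 - 318\right) \left(-477359 - 381402\right) = \left(-449413\right) \left(-858761\right) = 385938357293$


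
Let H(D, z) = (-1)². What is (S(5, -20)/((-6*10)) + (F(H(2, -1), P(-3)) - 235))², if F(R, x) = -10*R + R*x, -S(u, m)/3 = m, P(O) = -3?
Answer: 62001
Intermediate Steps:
H(D, z) = 1
S(u, m) = -3*m
(S(5, -20)/((-6*10)) + (F(H(2, -1), P(-3)) - 235))² = ((-3*(-20))/((-6*10)) + (1*(-10 - 3) - 235))² = (60/(-60) + (1*(-13) - 235))² = (60*(-1/60) + (-13 - 235))² = (-1 - 248)² = (-249)² = 62001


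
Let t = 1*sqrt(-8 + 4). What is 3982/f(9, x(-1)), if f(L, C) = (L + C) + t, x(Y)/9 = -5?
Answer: -35838/325 - 1991*I/325 ≈ -110.27 - 6.1262*I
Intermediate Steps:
x(Y) = -45 (x(Y) = 9*(-5) = -45)
t = 2*I (t = 1*sqrt(-4) = 1*(2*I) = 2*I ≈ 2.0*I)
f(L, C) = C + L + 2*I (f(L, C) = (L + C) + 2*I = (C + L) + 2*I = C + L + 2*I)
3982/f(9, x(-1)) = 3982/(-45 + 9 + 2*I) = 3982/(-36 + 2*I) = 3982*((-36 - 2*I)/1300) = 1991*(-36 - 2*I)/650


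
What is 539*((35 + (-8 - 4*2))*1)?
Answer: 10241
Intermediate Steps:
539*((35 + (-8 - 4*2))*1) = 539*((35 + (-8 - 1*8))*1) = 539*((35 + (-8 - 8))*1) = 539*((35 - 16)*1) = 539*(19*1) = 539*19 = 10241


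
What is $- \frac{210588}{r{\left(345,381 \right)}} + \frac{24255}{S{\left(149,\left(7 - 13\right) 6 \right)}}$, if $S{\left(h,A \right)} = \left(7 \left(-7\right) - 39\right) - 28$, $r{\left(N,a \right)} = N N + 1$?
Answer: $- \frac{1455701919}{6903508} \approx -210.86$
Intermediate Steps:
$r{\left(N,a \right)} = 1 + N^{2}$ ($r{\left(N,a \right)} = N^{2} + 1 = 1 + N^{2}$)
$S{\left(h,A \right)} = -116$ ($S{\left(h,A \right)} = \left(-49 - 39\right) - 28 = -88 - 28 = -116$)
$- \frac{210588}{r{\left(345,381 \right)}} + \frac{24255}{S{\left(149,\left(7 - 13\right) 6 \right)}} = - \frac{210588}{1 + 345^{2}} + \frac{24255}{-116} = - \frac{210588}{1 + 119025} + 24255 \left(- \frac{1}{116}\right) = - \frac{210588}{119026} - \frac{24255}{116} = \left(-210588\right) \frac{1}{119026} - \frac{24255}{116} = - \frac{105294}{59513} - \frac{24255}{116} = - \frac{1455701919}{6903508}$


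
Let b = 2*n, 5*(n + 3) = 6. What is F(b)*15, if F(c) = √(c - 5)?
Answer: 3*I*√215 ≈ 43.989*I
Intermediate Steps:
n = -9/5 (n = -3 + (⅕)*6 = -3 + 6/5 = -9/5 ≈ -1.8000)
b = -18/5 (b = 2*(-9/5) = -18/5 ≈ -3.6000)
F(c) = √(-5 + c)
F(b)*15 = √(-5 - 18/5)*15 = √(-43/5)*15 = (I*√215/5)*15 = 3*I*√215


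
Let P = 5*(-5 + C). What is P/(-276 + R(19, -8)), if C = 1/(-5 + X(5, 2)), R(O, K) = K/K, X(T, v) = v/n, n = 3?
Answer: 68/715 ≈ 0.095105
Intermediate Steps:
X(T, v) = v/3
R(O, K) = 1
C = -3/13 (C = 1/(-5 + (⅓)*2) = 1/(-5 + ⅔) = 1/(-13/3) = -3/13 ≈ -0.23077)
P = -340/13 (P = 5*(-5 - 3/13) = 5*(-68/13) = -340/13 ≈ -26.154)
P/(-276 + R(19, -8)) = -340/13/(-276 + 1) = -340/13/(-275) = -1/275*(-340/13) = 68/715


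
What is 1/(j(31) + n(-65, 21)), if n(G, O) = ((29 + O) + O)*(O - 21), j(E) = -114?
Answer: -1/114 ≈ -0.0087719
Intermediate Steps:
n(G, O) = (-21 + O)*(29 + 2*O) (n(G, O) = (29 + 2*O)*(-21 + O) = (-21 + O)*(29 + 2*O))
1/(j(31) + n(-65, 21)) = 1/(-114 + (-609 - 13*21 + 2*21**2)) = 1/(-114 + (-609 - 273 + 2*441)) = 1/(-114 + (-609 - 273 + 882)) = 1/(-114 + 0) = 1/(-114) = -1/114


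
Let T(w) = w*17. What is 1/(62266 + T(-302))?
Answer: 1/57132 ≈ 1.7503e-5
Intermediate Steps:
T(w) = 17*w
1/(62266 + T(-302)) = 1/(62266 + 17*(-302)) = 1/(62266 - 5134) = 1/57132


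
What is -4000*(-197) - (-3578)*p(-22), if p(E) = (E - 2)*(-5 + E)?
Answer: 3106544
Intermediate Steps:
p(E) = (-5 + E)*(-2 + E) (p(E) = (-2 + E)*(-5 + E) = (-5 + E)*(-2 + E))
-4000*(-197) - (-3578)*p(-22) = -4000*(-197) - (-3578)*(10 + (-22)**2 - 7*(-22)) = 788000 - (-3578)*(10 + 484 + 154) = 788000 - (-3578)*648 = 788000 - 1*(-2318544) = 788000 + 2318544 = 3106544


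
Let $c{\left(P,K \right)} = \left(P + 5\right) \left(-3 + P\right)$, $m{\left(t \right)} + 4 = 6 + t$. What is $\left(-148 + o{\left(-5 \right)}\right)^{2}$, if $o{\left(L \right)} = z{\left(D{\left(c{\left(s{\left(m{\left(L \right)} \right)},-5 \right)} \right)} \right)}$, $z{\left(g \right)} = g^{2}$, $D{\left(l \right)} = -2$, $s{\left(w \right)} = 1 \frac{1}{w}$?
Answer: $20736$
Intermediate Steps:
$m{\left(t \right)} = 2 + t$ ($m{\left(t \right)} = -4 + \left(6 + t\right) = 2 + t$)
$s{\left(w \right)} = \frac{1}{w}$
$c{\left(P,K \right)} = \left(-3 + P\right) \left(5 + P\right)$ ($c{\left(P,K \right)} = \left(5 + P\right) \left(-3 + P\right) = \left(-3 + P\right) \left(5 + P\right)$)
$o{\left(L \right)} = 4$ ($o{\left(L \right)} = \left(-2\right)^{2} = 4$)
$\left(-148 + o{\left(-5 \right)}\right)^{2} = \left(-148 + 4\right)^{2} = \left(-144\right)^{2} = 20736$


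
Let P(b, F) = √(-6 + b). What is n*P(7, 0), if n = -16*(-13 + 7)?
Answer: 96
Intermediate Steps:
n = 96 (n = -16*(-6) = 96)
n*P(7, 0) = 96*√(-6 + 7) = 96*√1 = 96*1 = 96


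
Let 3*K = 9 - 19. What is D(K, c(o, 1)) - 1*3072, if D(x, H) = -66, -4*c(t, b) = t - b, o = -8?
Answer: -3138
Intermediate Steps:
c(t, b) = -t/4 + b/4 (c(t, b) = -(t - b)/4 = -t/4 + b/4)
K = -10/3 (K = (9 - 19)/3 = (⅓)*(-10) = -10/3 ≈ -3.3333)
D(K, c(o, 1)) - 1*3072 = -66 - 1*3072 = -66 - 3072 = -3138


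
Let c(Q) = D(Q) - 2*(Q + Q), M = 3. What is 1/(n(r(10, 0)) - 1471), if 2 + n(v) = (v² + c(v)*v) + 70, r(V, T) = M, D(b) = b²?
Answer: -1/1403 ≈ -0.00071276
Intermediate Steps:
r(V, T) = 3
c(Q) = Q² - 4*Q (c(Q) = Q² - 2*(Q + Q) = Q² - 4*Q)
n(v) = 68 + v² + v²*(-4 + v) (n(v) = -2 + ((v² + (v*(-4 + v))*v) + 70) = -2 + ((v² + v²*(-4 + v)) + 70) = -2 + (70 + v² + v²*(-4 + v)) = 68 + v² + v²*(-4 + v))
1/(n(r(10, 0)) - 1471) = 1/((68 + 3³ - 3*3²) - 1471) = 1/((68 + 27 - 3*9) - 1471) = 1/((68 + 27 - 27) - 1471) = 1/(68 - 1471) = 1/(-1403) = -1/1403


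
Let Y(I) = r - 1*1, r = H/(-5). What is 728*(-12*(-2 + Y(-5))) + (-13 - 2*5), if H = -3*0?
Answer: 26185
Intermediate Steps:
H = 0
r = 0 (r = 0/(-5) = 0*(-1/5) = 0)
Y(I) = -1 (Y(I) = 0 - 1*1 = 0 - 1 = -1)
728*(-12*(-2 + Y(-5))) + (-13 - 2*5) = 728*(-12*(-2 - 1)) + (-13 - 2*5) = 728*(-12*(-3)) + (-13 - 10) = 728*36 - 23 = 26208 - 23 = 26185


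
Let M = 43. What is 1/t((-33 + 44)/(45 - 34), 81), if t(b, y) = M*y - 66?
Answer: 1/3417 ≈ 0.00029265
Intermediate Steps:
t(b, y) = -66 + 43*y (t(b, y) = 43*y - 66 = -66 + 43*y)
1/t((-33 + 44)/(45 - 34), 81) = 1/(-66 + 43*81) = 1/(-66 + 3483) = 1/3417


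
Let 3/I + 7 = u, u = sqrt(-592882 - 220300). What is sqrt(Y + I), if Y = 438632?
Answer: sqrt((3070421 - 438632*I*sqrt(813182))/(7 - I*sqrt(813182))) ≈ 662.29 - 0.e-6*I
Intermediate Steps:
u = I*sqrt(813182) (u = sqrt(-813182) = I*sqrt(813182) ≈ 901.77*I)
I = 3/(-7 + I*sqrt(813182)) ≈ -2.5823e-5 - 0.0033266*I
sqrt(Y + I) = sqrt(438632 + (-7/271077 - I*sqrt(813182)/271077)) = sqrt(118903046657/271077 - I*sqrt(813182)/271077)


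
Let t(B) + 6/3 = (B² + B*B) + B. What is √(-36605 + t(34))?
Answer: I*√34261 ≈ 185.1*I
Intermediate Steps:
t(B) = -2 + B + 2*B² (t(B) = -2 + ((B² + B*B) + B) = -2 + ((B² + B²) + B) = -2 + (2*B² + B) = -2 + (B + 2*B²) = -2 + B + 2*B²)
√(-36605 + t(34)) = √(-36605 + (-2 + 34 + 2*34²)) = √(-36605 + (-2 + 34 + 2*1156)) = √(-36605 + (-2 + 34 + 2312)) = √(-36605 + 2344) = √(-34261) = I*√34261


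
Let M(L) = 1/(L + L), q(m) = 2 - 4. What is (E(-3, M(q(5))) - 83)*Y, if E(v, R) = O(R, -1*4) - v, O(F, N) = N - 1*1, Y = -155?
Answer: 13175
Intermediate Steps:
q(m) = -2
M(L) = 1/(2*L)
O(F, N) = -1 + N (O(F, N) = N - 1 = -1 + N)
E(v, R) = -5 - v (E(v, R) = (-1 - 1*4) - v = (-1 - 4) - v = -5 - v)
(E(-3, M(q(5))) - 83)*Y = ((-5 - 1*(-3)) - 83)*(-155) = ((-5 + 3) - 83)*(-155) = (-2 - 83)*(-155) = -85*(-155) = 13175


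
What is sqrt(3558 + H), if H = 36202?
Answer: 4*sqrt(2485) ≈ 199.40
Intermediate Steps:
sqrt(3558 + H) = sqrt(3558 + 36202) = sqrt(39760) = 4*sqrt(2485)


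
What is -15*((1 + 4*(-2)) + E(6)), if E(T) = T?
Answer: 15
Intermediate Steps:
-15*((1 + 4*(-2)) + E(6)) = -15*((1 + 4*(-2)) + 6) = -15*((1 - 8) + 6) = -15*(-7 + 6) = -15*(-1) = 15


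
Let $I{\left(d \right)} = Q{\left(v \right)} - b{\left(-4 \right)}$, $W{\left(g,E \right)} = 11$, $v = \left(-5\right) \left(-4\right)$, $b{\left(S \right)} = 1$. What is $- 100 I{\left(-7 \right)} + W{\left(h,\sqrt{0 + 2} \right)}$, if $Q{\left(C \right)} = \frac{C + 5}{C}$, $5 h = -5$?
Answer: $-14$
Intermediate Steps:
$h = -1$ ($h = \frac{1}{5} \left(-5\right) = -1$)
$v = 20$
$Q{\left(C \right)} = \frac{5 + C}{C}$
$I{\left(d \right)} = \frac{1}{4}$ ($I{\left(d \right)} = \frac{5 + 20}{20} - 1 = \frac{1}{20} \cdot 25 - 1 = \frac{5}{4} - 1 = \frac{1}{4}$)
$- 100 I{\left(-7 \right)} + W{\left(h,\sqrt{0 + 2} \right)} = \left(-100\right) \frac{1}{4} + 11 = -25 + 11 = -14$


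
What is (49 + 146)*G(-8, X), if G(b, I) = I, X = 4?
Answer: 780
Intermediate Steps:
(49 + 146)*G(-8, X) = (49 + 146)*4 = 195*4 = 780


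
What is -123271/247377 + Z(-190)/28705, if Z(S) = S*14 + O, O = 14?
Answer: -4193053597/7100956785 ≈ -0.59049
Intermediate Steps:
Z(S) = 14 + 14*S (Z(S) = S*14 + 14 = 14*S + 14 = 14 + 14*S)
-123271/247377 + Z(-190)/28705 = -123271/247377 + (14 + 14*(-190))/28705 = -123271*1/247377 + (14 - 2660)*(1/28705) = -123271/247377 - 2646*1/28705 = -123271/247377 - 2646/28705 = -4193053597/7100956785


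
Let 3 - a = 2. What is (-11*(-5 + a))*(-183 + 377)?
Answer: 8536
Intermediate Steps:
a = 1 (a = 3 - 1*2 = 3 - 2 = 1)
(-11*(-5 + a))*(-183 + 377) = (-11*(-5 + 1))*(-183 + 377) = -11*(-4)*194 = 44*194 = 8536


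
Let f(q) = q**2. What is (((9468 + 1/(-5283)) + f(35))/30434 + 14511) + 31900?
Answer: 3731074021480/80391411 ≈ 46411.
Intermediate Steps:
(((9468 + 1/(-5283)) + f(35))/30434 + 14511) + 31900 = (((9468 + 1/(-5283)) + 35**2)/30434 + 14511) + 31900 = (((9468 - 1/5283) + 1225)*(1/30434) + 14511) + 31900 = ((50019443/5283 + 1225)*(1/30434) + 14511) + 31900 = ((56491118/5283)*(1/30434) + 14511) + 31900 = (28245559/80391411 + 14511) + 31900 = 1166588010580/80391411 + 31900 = 3731074021480/80391411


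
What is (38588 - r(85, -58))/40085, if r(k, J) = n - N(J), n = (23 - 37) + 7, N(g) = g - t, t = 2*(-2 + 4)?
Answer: 38533/40085 ≈ 0.96128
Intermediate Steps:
t = 4 (t = 2*2 = 4)
N(g) = -4 + g (N(g) = g - 1*4 = g - 4 = -4 + g)
n = -7 (n = -14 + 7 = -7)
r(k, J) = -3 - J (r(k, J) = -7 - (-4 + J) = -7 + (4 - J) = -3 - J)
(38588 - r(85, -58))/40085 = (38588 - (-3 - 1*(-58)))/40085 = (38588 - (-3 + 58))*(1/40085) = (38588 - 1*55)*(1/40085) = (38588 - 55)*(1/40085) = 38533*(1/40085) = 38533/40085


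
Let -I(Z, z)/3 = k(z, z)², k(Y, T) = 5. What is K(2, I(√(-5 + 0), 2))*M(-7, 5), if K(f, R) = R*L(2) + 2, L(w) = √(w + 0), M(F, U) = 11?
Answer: 22 - 825*√2 ≈ -1144.7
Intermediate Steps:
L(w) = √w
I(Z, z) = -75 (I(Z, z) = -3*5² = -3*25 = -75)
K(f, R) = 2 + R*√2 (K(f, R) = R*√2 + 2 = 2 + R*√2)
K(2, I(√(-5 + 0), 2))*M(-7, 5) = (2 - 75*√2)*11 = 22 - 825*√2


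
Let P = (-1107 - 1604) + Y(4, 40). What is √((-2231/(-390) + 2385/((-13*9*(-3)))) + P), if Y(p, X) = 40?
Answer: I*√44928390/130 ≈ 51.56*I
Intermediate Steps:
P = -2671 (P = (-1107 - 1604) + 40 = -2711 + 40 = -2671)
√((-2231/(-390) + 2385/((-13*9*(-3)))) + P) = √((-2231/(-390) + 2385/((-13*9*(-3)))) - 2671) = √((-2231*(-1/390) + 2385/((-117*(-3)))) - 2671) = √((2231/390 + 2385/351) - 2671) = √((2231/390 + 2385*(1/351)) - 2671) = √((2231/390 + 265/39) - 2671) = √(1627/130 - 2671) = √(-345603/130) = I*√44928390/130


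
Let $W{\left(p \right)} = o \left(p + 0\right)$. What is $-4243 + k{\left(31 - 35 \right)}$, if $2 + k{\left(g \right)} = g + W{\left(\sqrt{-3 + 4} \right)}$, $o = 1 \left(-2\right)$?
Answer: $-4251$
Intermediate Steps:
$o = -2$
$W{\left(p \right)} = - 2 p$ ($W{\left(p \right)} = - 2 \left(p + 0\right) = - 2 p$)
$k{\left(g \right)} = -4 + g$ ($k{\left(g \right)} = -2 + \left(g - 2 \sqrt{-3 + 4}\right) = -2 + \left(g - 2 \sqrt{1}\right) = -2 + \left(g - 2\right) = -2 + \left(-2 + g\right) = -4 + g$)
$-4243 + k{\left(31 - 35 \right)} = -4243 + \left(-4 + \left(31 - 35\right)\right) = -4243 - 8 = -4251$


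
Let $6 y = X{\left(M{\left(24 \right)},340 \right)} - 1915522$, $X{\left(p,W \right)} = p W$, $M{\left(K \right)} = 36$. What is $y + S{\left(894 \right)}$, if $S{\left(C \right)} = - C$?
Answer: $- \frac{954323}{3} \approx -3.1811 \cdot 10^{5}$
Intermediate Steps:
$X{\left(p,W \right)} = W p$
$y = - \frac{951641}{3}$ ($y = \frac{340 \cdot 36 - 1915522}{6} = \frac{12240 - 1915522}{6} = \frac{1}{6} \left(-1903282\right) = - \frac{951641}{3} \approx -3.1721 \cdot 10^{5}$)
$y + S{\left(894 \right)} = - \frac{951641}{3} - 894 = - \frac{954323}{3}$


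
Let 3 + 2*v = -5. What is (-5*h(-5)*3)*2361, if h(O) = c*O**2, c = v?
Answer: 3541500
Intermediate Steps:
v = -4 (v = -3/2 + (1/2)*(-5) = -3/2 - 5/2 = -4)
c = -4
h(O) = -4*O**2
(-5*h(-5)*3)*2361 = (-(-20)*(-5)**2*3)*2361 = (-(-20)*25*3)*2361 = (-5*(-100)*3)*2361 = (500*3)*2361 = 1500*2361 = 3541500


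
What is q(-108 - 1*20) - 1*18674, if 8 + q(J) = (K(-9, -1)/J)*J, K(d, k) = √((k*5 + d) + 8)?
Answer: -18682 + I*√6 ≈ -18682.0 + 2.4495*I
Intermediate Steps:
K(d, k) = √(8 + d + 5*k) (K(d, k) = √((5*k + d) + 8) = √((d + 5*k) + 8) = √(8 + d + 5*k))
q(J) = -8 + I*√6 (q(J) = -8 + (√(8 - 9 + 5*(-1))/J)*J = -8 + (√(8 - 9 - 5)/J)*J = -8 + (√(-6)/J)*J = -8 + ((I*√6)/J)*J = -8 + (I*√6/J)*J = -8 + I*√6)
q(-108 - 1*20) - 1*18674 = (-8 + I*√6) - 1*18674 = (-8 + I*√6) - 18674 = -18682 + I*√6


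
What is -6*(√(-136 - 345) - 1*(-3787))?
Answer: -22722 - 6*I*√481 ≈ -22722.0 - 131.59*I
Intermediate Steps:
-6*(√(-136 - 345) - 1*(-3787)) = -6*(√(-481) + 3787) = -6*(I*√481 + 3787) = -6*(3787 + I*√481) = -22722 - 6*I*√481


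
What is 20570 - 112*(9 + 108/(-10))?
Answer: 103858/5 ≈ 20772.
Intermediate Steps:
20570 - 112*(9 + 108/(-10)) = 20570 - 112*(9 + 108*(-⅒)) = 20570 - 112*(9 - 54/5) = 20570 - 112*(-9)/5 = 20570 - 1*(-1008/5) = 20570 + 1008/5 = 103858/5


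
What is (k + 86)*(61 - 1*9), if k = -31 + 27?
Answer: 4264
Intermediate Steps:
k = -4
(k + 86)*(61 - 1*9) = (-4 + 86)*(61 - 1*9) = 82*(61 - 9) = 82*52 = 4264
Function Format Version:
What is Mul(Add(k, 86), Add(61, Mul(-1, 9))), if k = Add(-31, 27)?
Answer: 4264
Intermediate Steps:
k = -4
Mul(Add(k, 86), Add(61, Mul(-1, 9))) = Mul(Add(-4, 86), Add(61, Mul(-1, 9))) = Mul(82, Add(61, -9)) = Mul(82, 52) = 4264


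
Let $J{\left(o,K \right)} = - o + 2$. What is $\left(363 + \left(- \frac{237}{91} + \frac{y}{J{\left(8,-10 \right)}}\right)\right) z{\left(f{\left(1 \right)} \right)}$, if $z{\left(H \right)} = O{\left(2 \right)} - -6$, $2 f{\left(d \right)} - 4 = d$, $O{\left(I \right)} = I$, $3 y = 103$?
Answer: $\frac{2323820}{819} \approx 2837.4$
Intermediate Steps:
$y = \frac{103}{3}$ ($y = \frac{1}{3} \cdot 103 = \frac{103}{3} \approx 34.333$)
$f{\left(d \right)} = 2 + \frac{d}{2}$
$z{\left(H \right)} = 8$ ($z{\left(H \right)} = 2 - -6 = 2 + 6 = 8$)
$J{\left(o,K \right)} = 2 - o$
$\left(363 + \left(- \frac{237}{91} + \frac{y}{J{\left(8,-10 \right)}}\right)\right) z{\left(f{\left(1 \right)} \right)} = \left(363 + \left(- \frac{237}{91} + \frac{103}{3 \left(2 - 8\right)}\right)\right) 8 = \left(363 + \left(\left(-237\right) \frac{1}{91} + \frac{103}{3 \left(2 - 8\right)}\right)\right) 8 = \left(363 + \left(- \frac{237}{91} + \frac{103}{3 \left(-6\right)}\right)\right) 8 = \left(363 + \left(- \frac{237}{91} + \frac{103}{3} \left(- \frac{1}{6}\right)\right)\right) 8 = \left(363 - \frac{13639}{1638}\right) 8 = \frac{580955}{1638} \cdot 8 = \frac{2323820}{819}$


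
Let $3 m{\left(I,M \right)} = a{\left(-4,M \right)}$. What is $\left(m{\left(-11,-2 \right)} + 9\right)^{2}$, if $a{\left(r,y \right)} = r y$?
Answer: $\frac{1225}{9} \approx 136.11$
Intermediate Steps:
$m{\left(I,M \right)} = - \frac{4 M}{3}$ ($m{\left(I,M \right)} = \frac{\left(-4\right) M}{3} = - \frac{4 M}{3}$)
$\left(m{\left(-11,-2 \right)} + 9\right)^{2} = \left(\left(- \frac{4}{3}\right) \left(-2\right) + 9\right)^{2} = \left(\frac{8}{3} + 9\right)^{2} = \left(\frac{35}{3}\right)^{2} = \frac{1225}{9}$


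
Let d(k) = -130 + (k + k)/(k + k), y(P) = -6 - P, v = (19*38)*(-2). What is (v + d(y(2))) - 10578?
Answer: -12151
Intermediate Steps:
v = -1444 (v = 722*(-2) = -1444)
d(k) = -129 (d(k) = -130 + (2*k)/((2*k)) = -130 + (2*k)*(1/(2*k)) = -130 + 1 = -129)
(v + d(y(2))) - 10578 = (-1444 - 129) - 10578 = -1573 - 10578 = -12151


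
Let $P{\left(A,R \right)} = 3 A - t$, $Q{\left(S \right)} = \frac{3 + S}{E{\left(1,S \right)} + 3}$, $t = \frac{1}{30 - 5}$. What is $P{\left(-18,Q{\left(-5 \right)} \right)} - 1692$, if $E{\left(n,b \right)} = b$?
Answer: $- \frac{43651}{25} \approx -1746.0$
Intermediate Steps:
$t = \frac{1}{25} \approx 0.04$
$Q{\left(S \right)} = 1$ ($Q{\left(S \right)} = \frac{3 + S}{S + 3} = \frac{3 + S}{3 + S} = 1$)
$P{\left(A,R \right)} = - \frac{1}{25} + 3 A$ ($P{\left(A,R \right)} = 3 A - \frac{1}{25} = - \frac{1}{25} + 3 A$)
$P{\left(-18,Q{\left(-5 \right)} \right)} - 1692 = \left(- \frac{1}{25} + 3 \left(-18\right)\right) - 1692 = \left(- \frac{1}{25} - 54\right) - 1692 = - \frac{1351}{25} - 1692 = - \frac{43651}{25}$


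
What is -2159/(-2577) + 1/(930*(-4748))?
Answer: 1059262687/1264344920 ≈ 0.83780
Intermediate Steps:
-2159/(-2577) + 1/(930*(-4748)) = -2159*(-1/2577) + (1/930)*(-1/4748) = 2159/2577 - 1/4415640 = 1059262687/1264344920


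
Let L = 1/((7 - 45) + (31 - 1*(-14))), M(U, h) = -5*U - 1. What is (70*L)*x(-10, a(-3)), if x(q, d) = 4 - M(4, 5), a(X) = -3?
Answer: 250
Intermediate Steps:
M(U, h) = -1 - 5*U
x(q, d) = 25 (x(q, d) = 4 - (-1 - 5*4) = 4 - (-1 - 20) = 4 - 1*(-21) = 4 + 21 = 25)
L = ⅐ (L = 1/(-38 + (31 + 14)) = 1/(-38 + 45) = 1/7 = ⅐ ≈ 0.14286)
(70*L)*x(-10, a(-3)) = (70*(⅐))*25 = 10*25 = 250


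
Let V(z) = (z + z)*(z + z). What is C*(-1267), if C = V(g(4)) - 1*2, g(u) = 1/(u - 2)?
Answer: 1267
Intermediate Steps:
g(u) = 1/(-2 + u)
V(z) = 4*z**2 (V(z) = (2*z)*(2*z) = 4*z**2)
C = -1 (C = 4*(1/(-2 + 4))**2 - 1*2 = 4*(1/2)**2 - 2 = 4*(1/4) - 2 = 1 - 2 = -1)
C*(-1267) = -1*(-1267) = 1267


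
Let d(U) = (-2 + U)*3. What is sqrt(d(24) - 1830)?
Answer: 42*I ≈ 42.0*I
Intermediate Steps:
d(U) = -6 + 3*U
sqrt(d(24) - 1830) = sqrt((-6 + 3*24) - 1830) = sqrt((-6 + 72) - 1830) = sqrt(66 - 1830) = sqrt(-1764) = 42*I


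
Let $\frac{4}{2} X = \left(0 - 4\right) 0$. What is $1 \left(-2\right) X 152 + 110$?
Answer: $110$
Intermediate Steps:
$X = 0$ ($X = \frac{\left(0 - 4\right) 0}{2} = \frac{\left(-4\right) 0}{2} = \frac{1}{2} \cdot 0 = 0$)
$1 \left(-2\right) X 152 + 110 = 1 \left(-2\right) 0 \cdot 152 + 110 = \left(-2\right) 0 \cdot 152 + 110 = 0 \cdot 152 + 110 = 0 + 110 = 110$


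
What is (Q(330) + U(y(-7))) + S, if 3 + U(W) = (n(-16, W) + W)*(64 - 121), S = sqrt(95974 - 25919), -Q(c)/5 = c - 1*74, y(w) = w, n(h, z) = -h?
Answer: -1796 + sqrt(70055) ≈ -1531.3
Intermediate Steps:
Q(c) = 370 - 5*c (Q(c) = -5*(c - 1*74) = -5*(c - 74) = -5*(-74 + c) = 370 - 5*c)
S = sqrt(70055) ≈ 264.68
U(W) = -915 - 57*W (U(W) = -3 + (-1*(-16) + W)*(64 - 121) = -3 + (16 + W)*(-57) = -3 + (-912 - 57*W) = -915 - 57*W)
(Q(330) + U(y(-7))) + S = ((370 - 5*330) + (-915 - 57*(-7))) + sqrt(70055) = ((370 - 1650) + (-915 + 399)) + sqrt(70055) = (-1280 - 516) + sqrt(70055) = -1796 + sqrt(70055)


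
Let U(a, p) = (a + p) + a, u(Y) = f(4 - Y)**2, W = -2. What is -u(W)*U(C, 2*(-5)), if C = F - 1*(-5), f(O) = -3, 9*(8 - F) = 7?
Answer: -130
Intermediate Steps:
F = 65/9 (F = 8 - 1/9*7 = 8 - 7/9 = 65/9 ≈ 7.2222)
C = 110/9 (C = 65/9 - 1*(-5) = 65/9 + 5 = 110/9 ≈ 12.222)
u(Y) = 9 (u(Y) = (-3)**2 = 9)
U(a, p) = p + 2*a
-u(W)*U(C, 2*(-5)) = -9*(2*(-5) + 2*(110/9)) = -9*(-10 + 220/9) = -9*130/9 = -1*130 = -130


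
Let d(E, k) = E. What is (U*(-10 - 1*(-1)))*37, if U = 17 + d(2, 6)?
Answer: -6327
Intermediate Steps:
U = 19 (U = 17 + 2 = 19)
(U*(-10 - 1*(-1)))*37 = (19*(-10 - 1*(-1)))*37 = (19*(-10 + 1))*37 = (19*(-9))*37 = -171*37 = -6327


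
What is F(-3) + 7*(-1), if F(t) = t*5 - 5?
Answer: -27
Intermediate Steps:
F(t) = -5 + 5*t (F(t) = 5*t - 5 = -5 + 5*t)
F(-3) + 7*(-1) = (-5 + 5*(-3)) + 7*(-1) = (-5 - 15) - 7 = -20 - 7 = -27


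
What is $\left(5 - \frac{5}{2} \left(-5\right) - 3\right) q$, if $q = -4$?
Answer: $-238$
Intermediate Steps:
$\left(5 - \frac{5}{2} \left(-5\right) - 3\right) q = \left(5 - \frac{5}{2} \left(-5\right) - 3\right) \left(-4\right) = \left(5 \left(-5\right) \frac{1}{2} \left(-5\right) - 3\right) \left(-4\right) = \left(5 \left(\left(- \frac{5}{2}\right) \left(-5\right)\right) - 3\right) \left(-4\right) = \left(5 \cdot \frac{25}{2} - 3\right) \left(-4\right) = \left(\frac{125}{2} - 3\right) \left(-4\right) = \frac{119}{2} \left(-4\right) = -238$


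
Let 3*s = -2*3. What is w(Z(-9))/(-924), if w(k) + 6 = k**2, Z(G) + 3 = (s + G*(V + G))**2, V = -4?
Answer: -87410639/462 ≈ -1.8920e+5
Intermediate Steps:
s = -2 (s = (-2*3)/3 = (1/3)*(-6) = -2)
Z(G) = -3 + (-2 + G*(-4 + G))**2
w(k) = -6 + k**2
w(Z(-9))/(-924) = (-6 + (-3 + (-2 + (-9)**2 - 4*(-9))**2)**2)/(-924) = (-6 + (-3 + (-2 + 81 + 36)**2)**2)*(-1/924) = (-6 + (-3 + 115**2)**2)*(-1/924) = (-6 + (-3 + 13225)**2)*(-1/924) = (-6 + 13222**2)*(-1/924) = (-6 + 174821284)*(-1/924) = 174821278*(-1/924) = -87410639/462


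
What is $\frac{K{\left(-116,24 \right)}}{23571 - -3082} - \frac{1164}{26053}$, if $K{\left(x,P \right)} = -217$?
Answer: $- \frac{36677593}{694390609} \approx -0.05282$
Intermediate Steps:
$\frac{K{\left(-116,24 \right)}}{23571 - -3082} - \frac{1164}{26053} = - \frac{217}{23571 - -3082} - \frac{1164}{26053} = - \frac{217}{23571 + 3082} - \frac{1164}{26053} = - \frac{217}{26653} - \frac{1164}{26053} = - \frac{36677593}{694390609}$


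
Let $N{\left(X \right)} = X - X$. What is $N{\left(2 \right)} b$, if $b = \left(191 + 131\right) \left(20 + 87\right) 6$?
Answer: $0$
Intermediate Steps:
$N{\left(X \right)} = 0$
$b = 206724$ ($b = 322 \cdot 107 \cdot 6 = 34454 \cdot 6 = 206724$)
$N{\left(2 \right)} b = 0 \cdot 206724 = 0$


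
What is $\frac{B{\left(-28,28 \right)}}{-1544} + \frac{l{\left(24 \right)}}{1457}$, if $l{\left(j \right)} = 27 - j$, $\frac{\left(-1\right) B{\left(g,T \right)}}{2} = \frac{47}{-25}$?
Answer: $- \frac{10579}{28120100} \approx -0.00037621$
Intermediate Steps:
$B{\left(g,T \right)} = \frac{94}{25}$ ($B{\left(g,T \right)} = - 2 \frac{47}{-25} = - 2 \cdot 47 \left(- \frac{1}{25}\right) = \left(-2\right) \left(- \frac{47}{25}\right) = \frac{94}{25}$)
$\frac{B{\left(-28,28 \right)}}{-1544} + \frac{l{\left(24 \right)}}{1457} = \frac{94}{25 \left(-1544\right)} + \frac{27 - 24}{1457} = \frac{94}{25} \left(- \frac{1}{1544}\right) + \left(27 - 24\right) \frac{1}{1457} = - \frac{47}{19300} + 3 \cdot \frac{1}{1457} = - \frac{47}{19300} + \frac{3}{1457} = - \frac{10579}{28120100}$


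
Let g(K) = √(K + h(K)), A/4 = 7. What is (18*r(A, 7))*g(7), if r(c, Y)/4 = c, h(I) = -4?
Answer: 2016*√3 ≈ 3491.8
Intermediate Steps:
A = 28 (A = 4*7 = 28)
r(c, Y) = 4*c
g(K) = √(-4 + K) (g(K) = √(K - 4) = √(-4 + K))
(18*r(A, 7))*g(7) = (18*(4*28))*√(-4 + 7) = (18*112)*√3 = 2016*√3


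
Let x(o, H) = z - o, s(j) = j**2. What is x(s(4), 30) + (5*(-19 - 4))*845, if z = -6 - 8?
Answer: -97205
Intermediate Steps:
z = -14
x(o, H) = -14 - o
x(s(4), 30) + (5*(-19 - 4))*845 = (-14 - 1*4**2) + (5*(-19 - 4))*845 = (-14 - 1*16) + (5*(-23))*845 = (-14 - 16) - 115*845 = -30 - 97175 = -97205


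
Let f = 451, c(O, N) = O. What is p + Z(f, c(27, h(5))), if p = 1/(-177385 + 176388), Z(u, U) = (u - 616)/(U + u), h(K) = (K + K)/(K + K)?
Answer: -164983/476566 ≈ -0.34619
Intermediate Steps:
h(K) = 1 (h(K) = (2*K)/((2*K)) = (2*K)*(1/(2*K)) = 1)
Z(u, U) = (-616 + u)/(U + u)
p = -1/997 (p = 1/(-997) = -1/997 ≈ -0.0010030)
p + Z(f, c(27, h(5))) = -1/997 + (-616 + 451)/(27 + 451) = -1/997 - 165/478 = -164983/476566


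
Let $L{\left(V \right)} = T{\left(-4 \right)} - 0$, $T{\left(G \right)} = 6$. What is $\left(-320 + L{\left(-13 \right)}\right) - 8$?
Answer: $-322$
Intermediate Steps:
$L{\left(V \right)} = 6$ ($L{\left(V \right)} = 6 - 0 = 6 + 0 = 6$)
$\left(-320 + L{\left(-13 \right)}\right) - 8 = \left(-320 + 6\right) - 8 = -314 - 8 = -322$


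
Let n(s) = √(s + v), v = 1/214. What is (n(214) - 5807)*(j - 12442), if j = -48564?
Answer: 354261842 - 30503*√9800558/107 ≈ 3.5337e+8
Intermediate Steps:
v = 1/214 ≈ 0.0046729
n(s) = √(1/214 + s) (n(s) = √(s + 1/214) = √(1/214 + s))
(n(214) - 5807)*(j - 12442) = (√(214 + 45796*214)/214 - 5807)*(-48564 - 12442) = (√(214 + 9800344)/214 - 5807)*(-61006) = (√9800558/214 - 5807)*(-61006) = (-5807 + √9800558/214)*(-61006) = 354261842 - 30503*√9800558/107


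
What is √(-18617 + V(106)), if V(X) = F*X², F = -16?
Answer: I*√198393 ≈ 445.41*I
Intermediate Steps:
V(X) = -16*X²
√(-18617 + V(106)) = √(-18617 - 16*106²) = √(-18617 - 16*11236) = √(-18617 - 179776) = √(-198393) = I*√198393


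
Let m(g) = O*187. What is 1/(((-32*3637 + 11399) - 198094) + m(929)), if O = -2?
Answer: -1/303453 ≈ -3.2954e-6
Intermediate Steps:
m(g) = -374 (m(g) = -2*187 = -374)
1/(((-32*3637 + 11399) - 198094) + m(929)) = 1/(((-32*3637 + 11399) - 198094) - 374) = 1/(((-116384 + 11399) - 198094) - 374) = 1/((-104985 - 198094) - 374) = 1/(-303079 - 374) = 1/(-303453) = -1/303453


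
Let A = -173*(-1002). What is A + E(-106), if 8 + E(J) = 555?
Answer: 173893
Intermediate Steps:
E(J) = 547 (E(J) = -8 + 555 = 547)
A = 173346
A + E(-106) = 173346 + 547 = 173893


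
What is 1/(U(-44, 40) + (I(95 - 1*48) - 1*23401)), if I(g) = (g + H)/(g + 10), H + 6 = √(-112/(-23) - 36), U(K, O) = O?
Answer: -436410924/10194681686131 - 57*I*√4117/20389363372262 ≈ -4.2808e-5 - 1.7937e-10*I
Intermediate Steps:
H = -6 + 2*I*√4117/23 (H = -6 + √(-112/(-23) - 36) = -6 + √(-112*(-1/23) - 36) = -6 + √(112/23 - 36) = -6 + √(-716/23) = -6 + 2*I*√4117/23 ≈ -6.0 + 5.5795*I)
I(g) = (-6 + g + 2*I*√4117/23)/(10 + g) (I(g) = (g + (-6 + 2*I*√4117/23))/(g + 10) = (-6 + g + 2*I*√4117/23)/(10 + g))
1/(U(-44, 40) + (I(95 - 1*48) - 1*23401)) = 1/(40 + ((-6 + (95 - 1*48) + 2*I*√4117/23)/(10 + (95 - 1*48)) - 1*23401)) = 1/(40 + ((-6 + (95 - 48) + 2*I*√4117/23)/(10 + (95 - 48)) - 23401)) = 1/(40 + ((-6 + 47 + 2*I*√4117/23)/(10 + 47) - 23401)) = 1/(40 + ((41 + 2*I*√4117/23)/57 - 23401)) = 1/(40 + ((41/57 + 2*I*√4117/1311) - 23401)) = 1/(40 + (-1333816/57 + 2*I*√4117/1311)) = 1/(-1331536/57 + 2*I*√4117/1311)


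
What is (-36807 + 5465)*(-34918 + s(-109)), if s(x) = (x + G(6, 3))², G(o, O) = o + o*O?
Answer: 867954006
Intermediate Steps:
G(o, O) = o + O*o
s(x) = (24 + x)² (s(x) = (x + 6*(1 + 3))² = (x + 6*4)² = (x + 24)² = (24 + x)²)
(-36807 + 5465)*(-34918 + s(-109)) = (-36807 + 5465)*(-34918 + (24 - 109)²) = -31342*(-34918 + (-85)²) = -31342*(-34918 + 7225) = -31342*(-27693) = 867954006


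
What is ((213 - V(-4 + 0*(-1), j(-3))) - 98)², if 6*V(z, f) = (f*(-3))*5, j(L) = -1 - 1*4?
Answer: 42025/4 ≈ 10506.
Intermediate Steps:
j(L) = -5 (j(L) = -1 - 4 = -5)
V(z, f) = -5*f/2 (V(z, f) = ((f*(-3))*5)/6 = (-3*f*5)/6 = (-15*f)/6 = -5*f/2)
((213 - V(-4 + 0*(-1), j(-3))) - 98)² = ((213 - (-5)*(-5)/2) - 98)² = ((213 - 1*25/2) - 98)² = ((213 - 25/2) - 98)² = (401/2 - 98)² = (205/2)² = 42025/4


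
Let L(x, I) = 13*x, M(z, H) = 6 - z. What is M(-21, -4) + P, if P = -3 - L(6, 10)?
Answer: -54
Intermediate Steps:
P = -81 (P = -3 - 13*6 = -3 - 1*78 = -3 - 78 = -81)
M(-21, -4) + P = (6 - 1*(-21)) - 81 = (6 + 21) - 81 = 27 - 81 = -54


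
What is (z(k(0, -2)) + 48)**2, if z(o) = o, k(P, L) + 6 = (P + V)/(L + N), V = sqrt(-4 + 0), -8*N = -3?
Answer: 297860/169 - 1344*I/13 ≈ 1762.5 - 103.38*I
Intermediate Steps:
N = 3/8 (N = -1/8*(-3) = 3/8 ≈ 0.37500)
V = 2*I (V = sqrt(-4) = 2*I ≈ 2.0*I)
k(P, L) = -6 + (P + 2*I)/(3/8 + L) (k(P, L) = -6 + (P + 2*I)/(L + 3/8) = -6 + (P + 2*I)/(3/8 + L))
(z(k(0, -2)) + 48)**2 = (2*(-9 - 24*(-2) + 4*0 + 8*I)/(3 + 8*(-2)) + 48)**2 = (2*(-9 + 48 + 0 + 8*I)/(3 - 16) + 48)**2 = (2*(39 + 8*I)/(-13) + 48)**2 = (2*(-1/13)*(39 + 8*I) + 48)**2 = ((-6 - 16*I/13) + 48)**2 = (42 - 16*I/13)**2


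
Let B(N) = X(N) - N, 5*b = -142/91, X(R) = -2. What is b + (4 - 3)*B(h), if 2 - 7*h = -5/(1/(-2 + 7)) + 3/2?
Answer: -5419/910 ≈ -5.9549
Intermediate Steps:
h = 51/14 (h = 2/7 - (-5/(1/(-2 + 7)) + 3/2)/7 = 2/7 - (-5/(1/5) + 3*(½))/7 = 2/7 - (-5/⅕ + 3/2)/7 = 2/7 - (-5*5 + 3/2)/7 = 2/7 - (-25 + 3/2)/7 = 2/7 - ⅐*(-47/2) = 2/7 + 47/14 = 51/14 ≈ 3.6429)
b = -142/455 (b = (-142/91)/5 = (-142*1/91)/5 = (⅕)*(-142/91) = -142/455 ≈ -0.31209)
B(N) = -2 - N
b + (4 - 3)*B(h) = -142/455 + (4 - 3)*(-2 - 1*51/14) = -142/455 + 1*(-2 - 51/14) = -142/455 + 1*(-79/14) = -142/455 - 79/14 = -5419/910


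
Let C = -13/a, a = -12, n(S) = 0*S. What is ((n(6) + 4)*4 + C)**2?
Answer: 42025/144 ≈ 291.84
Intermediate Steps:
n(S) = 0
C = 13/12 (C = -13/(-12) = -13*(-1/12) = 13/12 ≈ 1.0833)
((n(6) + 4)*4 + C)**2 = ((0 + 4)*4 + 13/12)**2 = (4*4 + 13/12)**2 = (16 + 13/12)**2 = (205/12)**2 = 42025/144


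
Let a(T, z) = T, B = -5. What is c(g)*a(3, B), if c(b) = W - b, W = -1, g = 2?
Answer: -9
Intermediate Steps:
c(b) = -1 - b
c(g)*a(3, B) = (-1 - 1*2)*3 = (-1 - 2)*3 = -3*3 = -9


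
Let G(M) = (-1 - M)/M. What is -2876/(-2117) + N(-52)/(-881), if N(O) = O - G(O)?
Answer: 137371713/96984004 ≈ 1.4164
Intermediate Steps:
G(M) = (-1 - M)/M
N(O) = O - (-1 - O)/O
-2876/(-2117) + N(-52)/(-881) = -2876/(-2117) + (1 - 52 + 1/(-52))/(-881) = -2876*(-1/2117) + (1 - 52 - 1/52)*(-1/881) = 2876/2117 - 2653/52*(-1/881) = 2876/2117 + 2653/45812 = 137371713/96984004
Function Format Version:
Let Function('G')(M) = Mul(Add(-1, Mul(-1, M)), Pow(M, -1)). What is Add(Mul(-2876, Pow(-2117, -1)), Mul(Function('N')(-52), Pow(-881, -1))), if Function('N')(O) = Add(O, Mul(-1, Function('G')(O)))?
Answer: Rational(137371713, 96984004) ≈ 1.4164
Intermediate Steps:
Function('G')(M) = Mul(Pow(M, -1), Add(-1, Mul(-1, M)))
Function('N')(O) = Add(O, Mul(-1, Pow(O, -1), Add(-1, Mul(-1, O)))) (Function('N')(O) = Add(O, Mul(-1, Mul(Pow(O, -1), Add(-1, Mul(-1, O))))) = Add(O, Mul(-1, Pow(O, -1), Add(-1, Mul(-1, O)))))
Add(Mul(-2876, Pow(-2117, -1)), Mul(Function('N')(-52), Pow(-881, -1))) = Add(Mul(-2876, Pow(-2117, -1)), Mul(Add(1, -52, Pow(-52, -1)), Pow(-881, -1))) = Add(Mul(-2876, Rational(-1, 2117)), Mul(Add(1, -52, Rational(-1, 52)), Rational(-1, 881))) = Add(Rational(2876, 2117), Mul(Rational(-2653, 52), Rational(-1, 881))) = Add(Rational(2876, 2117), Rational(2653, 45812)) = Rational(137371713, 96984004)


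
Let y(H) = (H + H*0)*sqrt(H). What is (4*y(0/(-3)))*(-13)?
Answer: 0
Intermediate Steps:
y(H) = H**(3/2) (y(H) = (H + 0)*sqrt(H) = H*sqrt(H) = H**(3/2))
(4*y(0/(-3)))*(-13) = (4*(0/(-3))**(3/2))*(-13) = (4*(0*(-1/3))**(3/2))*(-13) = (4*0**(3/2))*(-13) = (4*0)*(-13) = 0*(-13) = 0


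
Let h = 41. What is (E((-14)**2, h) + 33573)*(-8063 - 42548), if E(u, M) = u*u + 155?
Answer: -3651279984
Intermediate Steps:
E(u, M) = 155 + u**2 (E(u, M) = u**2 + 155 = 155 + u**2)
(E((-14)**2, h) + 33573)*(-8063 - 42548) = ((155 + ((-14)**2)**2) + 33573)*(-8063 - 42548) = ((155 + 196**2) + 33573)*(-50611) = ((155 + 38416) + 33573)*(-50611) = (38571 + 33573)*(-50611) = 72144*(-50611) = -3651279984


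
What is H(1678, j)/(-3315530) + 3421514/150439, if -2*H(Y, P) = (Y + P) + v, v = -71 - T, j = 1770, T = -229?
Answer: 11344403553937/498785017670 ≈ 22.744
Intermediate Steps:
v = 158 (v = -71 - 1*(-229) = -71 + 229 = 158)
H(Y, P) = -79 - P/2 - Y/2 (H(Y, P) = -((Y + P) + 158)/2 = -((P + Y) + 158)/2 = -(158 + P + Y)/2 = -79 - P/2 - Y/2)
H(1678, j)/(-3315530) + 3421514/150439 = (-79 - ½*1770 - ½*1678)/(-3315530) + 3421514/150439 = (-79 - 885 - 839)*(-1/3315530) + 3421514*(1/150439) = -1803*(-1/3315530) + 3421514/150439 = 1803/3315530 + 3421514/150439 = 11344403553937/498785017670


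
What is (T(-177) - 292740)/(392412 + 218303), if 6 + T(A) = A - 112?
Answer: -58607/122143 ≈ -0.47982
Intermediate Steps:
T(A) = -118 + A (T(A) = -6 + (A - 112) = -6 + (-112 + A) = -118 + A)
(T(-177) - 292740)/(392412 + 218303) = ((-118 - 177) - 292740)/(392412 + 218303) = (-295 - 292740)/610715 = -293035*1/610715 = -58607/122143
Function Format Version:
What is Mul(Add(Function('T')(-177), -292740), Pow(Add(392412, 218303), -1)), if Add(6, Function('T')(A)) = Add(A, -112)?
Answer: Rational(-58607, 122143) ≈ -0.47982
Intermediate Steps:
Function('T')(A) = Add(-118, A) (Function('T')(A) = Add(-6, Add(A, -112)) = Add(-6, Add(-112, A)) = Add(-118, A))
Mul(Add(Function('T')(-177), -292740), Pow(Add(392412, 218303), -1)) = Mul(Add(Add(-118, -177), -292740), Pow(Add(392412, 218303), -1)) = Mul(Add(-295, -292740), Pow(610715, -1)) = Mul(-293035, Rational(1, 610715)) = Rational(-58607, 122143)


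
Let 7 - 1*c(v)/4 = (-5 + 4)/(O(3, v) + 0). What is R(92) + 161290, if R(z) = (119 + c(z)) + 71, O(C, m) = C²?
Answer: 1453576/9 ≈ 1.6151e+5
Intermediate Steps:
c(v) = 256/9 (c(v) = 28 - 4*(-5 + 4)/(3² + 0) = 28 - (-4)/(9 + 0) = 28 - (-4)/9 = 28 - 4*(-⅑) = 28 + 4/9 = 256/9)
R(z) = 1966/9 (R(z) = (119 + 256/9) + 71 = 1327/9 + 71 = 1966/9)
R(92) + 161290 = 1966/9 + 161290 = 1453576/9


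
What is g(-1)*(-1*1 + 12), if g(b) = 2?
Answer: 22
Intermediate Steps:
g(-1)*(-1*1 + 12) = 2*(-1*1 + 12) = 2*(-1 + 12) = 2*11 = 22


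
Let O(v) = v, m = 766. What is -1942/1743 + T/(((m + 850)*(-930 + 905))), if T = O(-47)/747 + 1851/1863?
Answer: -1015055836/911022525 ≈ -1.1142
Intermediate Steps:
T = 47968/51543 (T = -47/747 + 1851/1863 = -47*1/747 + 1851*(1/1863) = -47/747 + 617/621 = 47968/51543 ≈ 0.93064)
-1942/1743 + T/(((m + 850)*(-930 + 905))) = -1942/1743 + 47968/(51543*(((766 + 850)*(-930 + 905)))) = -1942*1/1743 + 47968/(51543*((1616*(-25)))) = -1942/1743 + (47968/51543)/(-40400) = -1942/1743 + (47968/51543)*(-1/40400) = -1942/1743 - 2998/130146075 = -1015055836/911022525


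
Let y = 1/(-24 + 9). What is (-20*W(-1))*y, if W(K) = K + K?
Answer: -8/3 ≈ -2.6667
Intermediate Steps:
y = -1/15 (y = 1/(-15) = -1/15 ≈ -0.066667)
W(K) = 2*K
(-20*W(-1))*y = -40*(-1)*(-1/15) = -20*(-2)*(-1/15) = 40*(-1/15) = -8/3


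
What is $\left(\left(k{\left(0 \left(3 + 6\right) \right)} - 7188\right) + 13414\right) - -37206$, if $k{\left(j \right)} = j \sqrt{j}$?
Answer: $43432$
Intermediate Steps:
$k{\left(j \right)} = j^{\frac{3}{2}}$
$\left(\left(k{\left(0 \left(3 + 6\right) \right)} - 7188\right) + 13414\right) - -37206 = \left(\left(\left(0 \left(3 + 6\right)\right)^{\frac{3}{2}} - 7188\right) + 13414\right) - -37206 = \left(\left(\left(0 \cdot 9\right)^{\frac{3}{2}} - 7188\right) + 13414\right) + 37206 = \left(\left(0^{\frac{3}{2}} - 7188\right) + 13414\right) + 37206 = \left(\left(0 - 7188\right) + 13414\right) + 37206 = \left(-7188 + 13414\right) + 37206 = 6226 + 37206 = 43432$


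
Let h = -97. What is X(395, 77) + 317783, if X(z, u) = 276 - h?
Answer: 318156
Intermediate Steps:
X(z, u) = 373 (X(z, u) = 276 - 1*(-97) = 276 + 97 = 373)
X(395, 77) + 317783 = 373 + 317783 = 318156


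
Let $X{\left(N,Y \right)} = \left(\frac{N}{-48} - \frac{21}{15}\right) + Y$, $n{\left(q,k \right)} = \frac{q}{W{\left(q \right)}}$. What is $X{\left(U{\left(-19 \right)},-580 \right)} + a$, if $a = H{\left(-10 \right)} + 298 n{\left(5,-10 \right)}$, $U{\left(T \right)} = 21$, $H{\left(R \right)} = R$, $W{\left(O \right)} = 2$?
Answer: $\frac{12253}{80} \approx 153.16$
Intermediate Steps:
$n{\left(q,k \right)} = \frac{q}{2}$
$a = 735$ ($a = -10 + 298 \cdot \frac{1}{2} \cdot 5 = -10 + 298 \cdot \frac{5}{2} = -10 + 745 = 735$)
$X{\left(N,Y \right)} = - \frac{7}{5} + Y - \frac{N}{48}$ ($X{\left(N,Y \right)} = \left(N \left(- \frac{1}{48}\right) - \frac{7}{5}\right) + Y = \left(- \frac{N}{48} - \frac{7}{5}\right) + Y = \left(- \frac{7}{5} - \frac{N}{48}\right) + Y = - \frac{7}{5} + Y - \frac{N}{48}$)
$X{\left(U{\left(-19 \right)},-580 \right)} + a = \left(- \frac{7}{5} - 580 - \frac{7}{16}\right) + 735 = - \frac{46547}{80} + 735 = \frac{12253}{80}$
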